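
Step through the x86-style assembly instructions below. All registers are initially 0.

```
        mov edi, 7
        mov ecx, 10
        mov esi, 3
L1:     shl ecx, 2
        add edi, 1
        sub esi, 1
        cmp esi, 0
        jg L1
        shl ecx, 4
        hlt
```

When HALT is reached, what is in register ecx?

edi=7
ecx=10
esi=3
ecx=10<<2=40
edi=7+1=8
esi=3-1=2
cmp esi, 0  (cmp 2,0)
jg L1: taken
ecx=40<<2=160
edi=8+1=9
esi=2-1=1
cmp esi, 0  (cmp 1,0)
jg L1: taken
ecx=160<<2=640
edi=9+1=10
esi=1-1=0
cmp esi, 0  (cmp 0,0)
jg L1: not taken
ecx=640<<4=10240
halt.

10240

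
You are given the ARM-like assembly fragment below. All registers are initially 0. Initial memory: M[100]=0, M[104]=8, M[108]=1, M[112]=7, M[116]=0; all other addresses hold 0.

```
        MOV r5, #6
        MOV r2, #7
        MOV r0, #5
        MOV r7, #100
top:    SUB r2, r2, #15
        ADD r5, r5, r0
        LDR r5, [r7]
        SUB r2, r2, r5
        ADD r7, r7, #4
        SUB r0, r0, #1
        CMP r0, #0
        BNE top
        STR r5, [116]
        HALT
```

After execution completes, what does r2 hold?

-84

r5=6
r2=7
r0=5
r7=100
r2=7-15=-8
r5=6+5=11
r5=M[100]=0
r2=(-8)-0=-8
r7=100+4=104
r0=5-1=4
CMP r0, #0  (cmp 4,0)
BNE top: taken
r2=(-8)-15=-23
r5=0+4=4
r5=M[104]=8
r2=(-23)-8=-31
r7=104+4=108
r0=4-1=3
CMP r0, #0  (cmp 3,0)
BNE top: taken
r2=(-31)-15=-46
r5=8+3=11
r5=M[108]=1
r2=(-46)-1=-47
r7=108+4=112
r0=3-1=2
CMP r0, #0  (cmp 2,0)
BNE top: taken
r2=(-47)-15=-62
r5=1+2=3
r5=M[112]=7
r2=(-62)-7=-69
r7=112+4=116
r0=2-1=1
CMP r0, #0  (cmp 1,0)
BNE top: taken
r2=(-69)-15=-84
r5=7+1=8
r5=M[116]=0
r2=(-84)-0=-84
r7=116+4=120
r0=1-1=0
CMP r0, #0  (cmp 0,0)
BNE top: not taken
STR r5, [116] → M[116]=0
halt.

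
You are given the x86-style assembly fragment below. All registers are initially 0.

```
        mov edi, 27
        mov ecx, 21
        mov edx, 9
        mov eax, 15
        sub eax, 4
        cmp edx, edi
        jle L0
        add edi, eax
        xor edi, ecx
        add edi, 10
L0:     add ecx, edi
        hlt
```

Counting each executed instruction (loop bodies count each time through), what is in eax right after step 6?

mov edi, 27 → edi=27
mov ecx, 21 → ecx=21
mov edx, 9 → edx=9
mov eax, 15 → eax=15
sub eax, 4 → eax=15-4=11
cmp edx, edi  (cmp 9,27)
After step 6: eax = 11.

11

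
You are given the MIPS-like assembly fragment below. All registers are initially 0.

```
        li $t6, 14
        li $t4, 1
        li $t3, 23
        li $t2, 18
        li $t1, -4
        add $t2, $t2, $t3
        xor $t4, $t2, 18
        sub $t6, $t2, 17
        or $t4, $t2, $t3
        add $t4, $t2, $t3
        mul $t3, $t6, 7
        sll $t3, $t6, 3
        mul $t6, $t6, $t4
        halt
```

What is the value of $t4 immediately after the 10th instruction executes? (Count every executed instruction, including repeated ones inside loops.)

64

li $t6, 14 → $t6=14
li $t4, 1 → $t4=1
li $t3, 23 → $t3=23
li $t2, 18 → $t2=18
li $t1, -4 → $t1=-4
add $t2, $t2, $t3 → $t2=18+23=41
xor $t4, $t2, 18 → $t4=41^18=59
sub $t6, $t2, 17 → $t6=41-17=24
or $t4, $t2, $t3 → $t4=41|23=63
add $t4, $t2, $t3 → $t4=41+23=64
After step 10: $t4 = 64.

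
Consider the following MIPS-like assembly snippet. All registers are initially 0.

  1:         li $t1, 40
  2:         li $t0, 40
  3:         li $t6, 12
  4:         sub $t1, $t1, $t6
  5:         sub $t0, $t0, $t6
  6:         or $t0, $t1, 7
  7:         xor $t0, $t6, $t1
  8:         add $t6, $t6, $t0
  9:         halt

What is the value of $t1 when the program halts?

28

$t1=40
$t0=40
$t6=12
$t1=40-12=28
$t0=40-12=28
$t0=28|7=31
$t0=12^28=16
$t6=12+16=28
halt.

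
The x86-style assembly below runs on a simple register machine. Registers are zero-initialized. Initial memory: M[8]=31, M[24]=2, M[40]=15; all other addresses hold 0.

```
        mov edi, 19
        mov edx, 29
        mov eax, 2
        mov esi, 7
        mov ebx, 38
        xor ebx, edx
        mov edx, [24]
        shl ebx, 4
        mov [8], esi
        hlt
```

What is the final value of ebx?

944

edi=19
edx=29
eax=2
esi=7
ebx=38
ebx=38^29=59
edx=M[24]=2
ebx=59<<4=944
mov [8], esi → M[8]=7
halt.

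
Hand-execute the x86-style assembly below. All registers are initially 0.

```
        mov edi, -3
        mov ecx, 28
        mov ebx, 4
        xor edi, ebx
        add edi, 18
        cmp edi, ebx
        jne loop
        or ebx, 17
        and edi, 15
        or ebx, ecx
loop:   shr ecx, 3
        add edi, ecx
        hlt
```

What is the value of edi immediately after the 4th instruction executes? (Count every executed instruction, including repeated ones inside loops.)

-7

mov edi, -3 → edi=-3
mov ecx, 28 → ecx=28
mov ebx, 4 → ebx=4
xor edi, ebx → edi=(-3)^4=-7
After step 4: edi = -7.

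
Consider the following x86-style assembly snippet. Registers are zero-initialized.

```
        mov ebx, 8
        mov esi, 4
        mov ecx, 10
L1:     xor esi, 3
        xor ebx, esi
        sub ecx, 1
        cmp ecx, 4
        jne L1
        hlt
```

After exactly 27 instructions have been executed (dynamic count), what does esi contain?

7

mov ebx, 8 → ebx=8
mov esi, 4 → esi=4
mov ecx, 10 → ecx=10
xor esi, 3 → esi=4^3=7
xor ebx, esi → ebx=8^7=15
sub ecx, 1 → ecx=10-1=9
cmp ecx, 4  (cmp 9,4)
jne L1: taken
xor esi, 3 → esi=7^3=4
xor ebx, esi → ebx=15^4=11
sub ecx, 1 → ecx=9-1=8
cmp ecx, 4  (cmp 8,4)
jne L1: taken
xor esi, 3 → esi=4^3=7
xor ebx, esi → ebx=11^7=12
sub ecx, 1 → ecx=8-1=7
cmp ecx, 4  (cmp 7,4)
jne L1: taken
xor esi, 3 → esi=7^3=4
xor ebx, esi → ebx=12^4=8
sub ecx, 1 → ecx=7-1=6
cmp ecx, 4  (cmp 6,4)
jne L1: taken
xor esi, 3 → esi=4^3=7
xor ebx, esi → ebx=8^7=15
sub ecx, 1 → ecx=6-1=5
cmp ecx, 4  (cmp 5,4)
After step 27: esi = 7.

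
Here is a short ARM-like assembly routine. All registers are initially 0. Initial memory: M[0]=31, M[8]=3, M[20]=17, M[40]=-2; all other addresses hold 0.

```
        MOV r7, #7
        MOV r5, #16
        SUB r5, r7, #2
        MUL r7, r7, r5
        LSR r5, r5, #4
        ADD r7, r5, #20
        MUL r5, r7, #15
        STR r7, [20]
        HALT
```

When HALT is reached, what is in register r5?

after MOV r7, #7: r7=7
after MOV r5, #16: r5=16
after SUB r5, r7, #2: r5=7-2=5
after MUL r7, r7, r5: r7=7*5=35
after LSR r5, r5, #4: r5=5>>4=0
after ADD r7, r5, #20: r7=0+20=20
after MUL r5, r7, #15: r5=20*15=300
STR r7, [20] → M[20]=20
halt.

300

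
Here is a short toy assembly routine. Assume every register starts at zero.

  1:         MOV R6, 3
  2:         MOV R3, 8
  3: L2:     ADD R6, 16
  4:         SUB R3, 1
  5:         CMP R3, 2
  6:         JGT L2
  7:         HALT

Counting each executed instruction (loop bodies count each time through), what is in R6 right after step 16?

after MOV R6, 3: R6=3
after MOV R3, 8: R3=8
after ADD R6, 16: R6=3+16=19
after SUB R3, 1: R3=8-1=7
CMP R3, 2  (cmp 7,2)
JGT L2: taken
after ADD R6, 16: R6=19+16=35
after SUB R3, 1: R3=7-1=6
CMP R3, 2  (cmp 6,2)
JGT L2: taken
after ADD R6, 16: R6=35+16=51
after SUB R3, 1: R3=6-1=5
CMP R3, 2  (cmp 5,2)
JGT L2: taken
after ADD R6, 16: R6=51+16=67
after SUB R3, 1: R3=5-1=4
After step 16: R6 = 67.

67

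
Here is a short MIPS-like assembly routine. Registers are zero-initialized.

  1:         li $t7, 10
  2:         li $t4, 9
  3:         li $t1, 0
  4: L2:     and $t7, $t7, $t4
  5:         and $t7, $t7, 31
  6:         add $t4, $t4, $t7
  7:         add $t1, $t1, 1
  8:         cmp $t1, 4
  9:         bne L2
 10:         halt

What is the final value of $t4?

17

li $t7, 10 → $t7=10
li $t4, 9 → $t4=9
li $t1, 0 → $t1=0
and $t7, $t7, $t4 → $t7=10&9=8
and $t7, $t7, 31 → $t7=8&31=8
add $t4, $t4, $t7 → $t4=9+8=17
add $t1, $t1, 1 → $t1=0+1=1
cmp $t1, 4  (cmp 1,4)
bne L2: taken
and $t7, $t7, $t4 → $t7=8&17=0
and $t7, $t7, 31 → $t7=0&31=0
add $t4, $t4, $t7 → $t4=17+0=17
add $t1, $t1, 1 → $t1=1+1=2
cmp $t1, 4  (cmp 2,4)
bne L2: taken
and $t7, $t7, $t4 → $t7=0&17=0
and $t7, $t7, 31 → $t7=0&31=0
add $t4, $t4, $t7 → $t4=17+0=17
add $t1, $t1, 1 → $t1=2+1=3
cmp $t1, 4  (cmp 3,4)
bne L2: taken
and $t7, $t7, $t4 → $t7=0&17=0
and $t7, $t7, 31 → $t7=0&31=0
add $t4, $t4, $t7 → $t4=17+0=17
add $t1, $t1, 1 → $t1=3+1=4
cmp $t1, 4  (cmp 4,4)
bne L2: not taken
halt.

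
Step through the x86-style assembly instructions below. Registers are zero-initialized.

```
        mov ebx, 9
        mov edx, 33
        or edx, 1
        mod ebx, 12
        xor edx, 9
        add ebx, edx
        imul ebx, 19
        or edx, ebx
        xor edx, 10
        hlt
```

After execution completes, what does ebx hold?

931

after mov ebx, 9: ebx=9
after mov edx, 33: edx=33
after or edx, 1: edx=33|1=33
after mod ebx, 12: ebx=9%12=9
after xor edx, 9: edx=33^9=40
after add ebx, edx: ebx=9+40=49
after imul ebx, 19: ebx=49*19=931
after or edx, ebx: edx=40|931=939
after xor edx, 10: edx=939^10=929
halt.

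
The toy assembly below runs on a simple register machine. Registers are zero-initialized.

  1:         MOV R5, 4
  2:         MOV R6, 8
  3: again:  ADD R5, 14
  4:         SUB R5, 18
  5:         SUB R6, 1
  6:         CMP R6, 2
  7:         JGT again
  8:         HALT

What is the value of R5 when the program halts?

-20

MOV R5, 4 → R5=4
MOV R6, 8 → R6=8
ADD R5, 14 → R5=4+14=18
SUB R5, 18 → R5=18-18=0
SUB R6, 1 → R6=8-1=7
CMP R6, 2  (cmp 7,2)
JGT again: taken
ADD R5, 14 → R5=0+14=14
SUB R5, 18 → R5=14-18=-4
SUB R6, 1 → R6=7-1=6
CMP R6, 2  (cmp 6,2)
JGT again: taken
ADD R5, 14 → R5=(-4)+14=10
SUB R5, 18 → R5=10-18=-8
SUB R6, 1 → R6=6-1=5
CMP R6, 2  (cmp 5,2)
JGT again: taken
ADD R5, 14 → R5=(-8)+14=6
SUB R5, 18 → R5=6-18=-12
SUB R6, 1 → R6=5-1=4
CMP R6, 2  (cmp 4,2)
JGT again: taken
ADD R5, 14 → R5=(-12)+14=2
SUB R5, 18 → R5=2-18=-16
SUB R6, 1 → R6=4-1=3
CMP R6, 2  (cmp 3,2)
JGT again: taken
ADD R5, 14 → R5=(-16)+14=-2
SUB R5, 18 → R5=(-2)-18=-20
SUB R6, 1 → R6=3-1=2
CMP R6, 2  (cmp 2,2)
JGT again: not taken
halt.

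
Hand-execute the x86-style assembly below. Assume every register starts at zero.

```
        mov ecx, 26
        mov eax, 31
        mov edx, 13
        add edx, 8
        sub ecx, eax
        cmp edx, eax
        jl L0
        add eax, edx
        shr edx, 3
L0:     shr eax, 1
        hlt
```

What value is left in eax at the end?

15

mov ecx, 26 → ecx=26
mov eax, 31 → eax=31
mov edx, 13 → edx=13
add edx, 8 → edx=13+8=21
sub ecx, eax → ecx=26-31=-5
cmp edx, eax  (cmp 21,31)
jl L0: taken
shr eax, 1 → eax=31>>1=15
halt.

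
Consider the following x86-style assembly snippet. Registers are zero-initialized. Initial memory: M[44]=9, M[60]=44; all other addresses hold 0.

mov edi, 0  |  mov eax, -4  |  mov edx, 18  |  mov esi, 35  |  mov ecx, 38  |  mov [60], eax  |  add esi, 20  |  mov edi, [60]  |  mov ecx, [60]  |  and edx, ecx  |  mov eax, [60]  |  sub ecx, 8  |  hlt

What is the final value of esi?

edi=0
eax=-4
edx=18
esi=35
ecx=38
mov [60], eax → M[60]=-4
esi=35+20=55
edi=M[60]=-4
ecx=M[60]=-4
edx=18&(-4)=16
eax=M[60]=-4
ecx=(-4)-8=-12
halt.

55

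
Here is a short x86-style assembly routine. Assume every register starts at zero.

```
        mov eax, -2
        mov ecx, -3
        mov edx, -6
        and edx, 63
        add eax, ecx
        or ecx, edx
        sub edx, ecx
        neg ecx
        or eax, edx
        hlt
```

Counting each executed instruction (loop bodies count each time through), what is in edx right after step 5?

after mov eax, -2: eax=-2
after mov ecx, -3: ecx=-3
after mov edx, -6: edx=-6
after and edx, 63: edx=(-6)&63=58
after add eax, ecx: eax=(-2)+(-3)=-5
After step 5: edx = 58.

58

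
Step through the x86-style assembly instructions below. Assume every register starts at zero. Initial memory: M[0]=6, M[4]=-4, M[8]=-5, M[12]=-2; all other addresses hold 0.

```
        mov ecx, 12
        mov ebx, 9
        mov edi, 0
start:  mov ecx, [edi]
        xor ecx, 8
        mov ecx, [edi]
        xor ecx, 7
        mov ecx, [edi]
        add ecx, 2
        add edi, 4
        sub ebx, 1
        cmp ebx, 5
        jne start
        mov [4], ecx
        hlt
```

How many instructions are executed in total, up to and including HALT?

45

mov ecx, 12 → ecx=12
mov ebx, 9 → ebx=9
mov edi, 0 → edi=0
mov ecx, [edi] → ecx=M[0]=6
xor ecx, 8 → ecx=6^8=14
mov ecx, [edi] → ecx=M[0]=6
xor ecx, 7 → ecx=6^7=1
mov ecx, [edi] → ecx=M[0]=6
add ecx, 2 → ecx=6+2=8
add edi, 4 → edi=0+4=4
sub ebx, 1 → ebx=9-1=8
cmp ebx, 5  (cmp 8,5)
jne start: taken
mov ecx, [edi] → ecx=M[4]=-4
xor ecx, 8 → ecx=(-4)^8=-12
mov ecx, [edi] → ecx=M[4]=-4
xor ecx, 7 → ecx=(-4)^7=-5
mov ecx, [edi] → ecx=M[4]=-4
add ecx, 2 → ecx=(-4)+2=-2
add edi, 4 → edi=4+4=8
sub ebx, 1 → ebx=8-1=7
cmp ebx, 5  (cmp 7,5)
jne start: taken
mov ecx, [edi] → ecx=M[8]=-5
xor ecx, 8 → ecx=(-5)^8=-13
mov ecx, [edi] → ecx=M[8]=-5
xor ecx, 7 → ecx=(-5)^7=-4
mov ecx, [edi] → ecx=M[8]=-5
add ecx, 2 → ecx=(-5)+2=-3
add edi, 4 → edi=8+4=12
sub ebx, 1 → ebx=7-1=6
cmp ebx, 5  (cmp 6,5)
jne start: taken
mov ecx, [edi] → ecx=M[12]=-2
xor ecx, 8 → ecx=(-2)^8=-10
mov ecx, [edi] → ecx=M[12]=-2
xor ecx, 7 → ecx=(-2)^7=-7
mov ecx, [edi] → ecx=M[12]=-2
add ecx, 2 → ecx=(-2)+2=0
add edi, 4 → edi=12+4=16
sub ebx, 1 → ebx=6-1=5
cmp ebx, 5  (cmp 5,5)
jne start: not taken
mov [4], ecx → M[4]=0
halt.
Total executed instructions: 45.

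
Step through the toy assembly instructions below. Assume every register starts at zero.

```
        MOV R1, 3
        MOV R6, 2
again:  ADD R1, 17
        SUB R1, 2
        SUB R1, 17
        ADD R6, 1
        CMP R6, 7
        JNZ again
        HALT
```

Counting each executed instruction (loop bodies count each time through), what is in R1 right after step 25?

-5

after MOV R1, 3: R1=3
after MOV R6, 2: R6=2
after ADD R1, 17: R1=3+17=20
after SUB R1, 2: R1=20-2=18
after SUB R1, 17: R1=18-17=1
after ADD R6, 1: R6=2+1=3
CMP R6, 7  (cmp 3,7)
JNZ again: taken
after ADD R1, 17: R1=1+17=18
after SUB R1, 2: R1=18-2=16
after SUB R1, 17: R1=16-17=-1
after ADD R6, 1: R6=3+1=4
CMP R6, 7  (cmp 4,7)
JNZ again: taken
after ADD R1, 17: R1=(-1)+17=16
after SUB R1, 2: R1=16-2=14
after SUB R1, 17: R1=14-17=-3
after ADD R6, 1: R6=4+1=5
CMP R6, 7  (cmp 5,7)
JNZ again: taken
after ADD R1, 17: R1=(-3)+17=14
after SUB R1, 2: R1=14-2=12
after SUB R1, 17: R1=12-17=-5
after ADD R6, 1: R6=5+1=6
CMP R6, 7  (cmp 6,7)
After step 25: R1 = -5.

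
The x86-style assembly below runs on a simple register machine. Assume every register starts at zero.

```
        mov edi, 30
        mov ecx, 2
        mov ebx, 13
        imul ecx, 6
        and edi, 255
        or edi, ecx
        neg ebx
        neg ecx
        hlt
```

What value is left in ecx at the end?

mov edi, 30 → edi=30
mov ecx, 2 → ecx=2
mov ebx, 13 → ebx=13
imul ecx, 6 → ecx=2*6=12
and edi, 255 → edi=30&255=30
or edi, ecx → edi=30|12=30
neg ebx → ebx=-(13)=-13
neg ecx → ecx=-(12)=-12
halt.

-12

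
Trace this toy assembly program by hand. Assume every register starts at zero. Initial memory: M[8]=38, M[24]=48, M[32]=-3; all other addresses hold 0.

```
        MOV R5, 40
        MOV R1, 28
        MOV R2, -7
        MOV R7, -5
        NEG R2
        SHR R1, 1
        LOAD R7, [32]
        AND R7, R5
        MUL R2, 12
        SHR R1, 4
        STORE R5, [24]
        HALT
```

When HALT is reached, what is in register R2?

84

MOV R5, 40 → R5=40
MOV R1, 28 → R1=28
MOV R2, -7 → R2=-7
MOV R7, -5 → R7=-5
NEG R2 → R2=-(-7)=7
SHR R1, 1 → R1=28>>1=14
LOAD R7, [32] → R7=M[32]=-3
AND R7, R5 → R7=(-3)&40=40
MUL R2, 12 → R2=7*12=84
SHR R1, 4 → R1=14>>4=0
STORE R5, [24] → M[24]=40
halt.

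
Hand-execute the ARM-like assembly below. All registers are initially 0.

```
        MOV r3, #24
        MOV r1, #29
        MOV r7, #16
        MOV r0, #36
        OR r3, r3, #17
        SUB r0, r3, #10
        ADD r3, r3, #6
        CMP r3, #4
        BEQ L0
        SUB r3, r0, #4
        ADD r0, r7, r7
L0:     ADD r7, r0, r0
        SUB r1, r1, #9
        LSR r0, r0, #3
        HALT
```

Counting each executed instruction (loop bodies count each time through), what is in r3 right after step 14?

after MOV r3, #24: r3=24
after MOV r1, #29: r1=29
after MOV r7, #16: r7=16
after MOV r0, #36: r0=36
after OR r3, r3, #17: r3=24|17=25
after SUB r0, r3, #10: r0=25-10=15
after ADD r3, r3, #6: r3=25+6=31
CMP r3, #4  (cmp 31,4)
BEQ L0: not taken
after SUB r3, r0, #4: r3=15-4=11
after ADD r0, r7, r7: r0=16+16=32
after ADD r7, r0, r0: r7=32+32=64
after SUB r1, r1, #9: r1=29-9=20
after LSR r0, r0, #3: r0=32>>3=4
After step 14: r3 = 11.

11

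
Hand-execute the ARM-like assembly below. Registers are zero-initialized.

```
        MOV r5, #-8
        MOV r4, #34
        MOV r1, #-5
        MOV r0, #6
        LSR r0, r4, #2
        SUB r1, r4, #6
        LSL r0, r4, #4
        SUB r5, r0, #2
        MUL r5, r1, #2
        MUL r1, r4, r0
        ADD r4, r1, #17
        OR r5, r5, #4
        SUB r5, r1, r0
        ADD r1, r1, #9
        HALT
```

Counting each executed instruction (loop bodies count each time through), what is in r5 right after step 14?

17952

MOV r5, #-8 → r5=-8
MOV r4, #34 → r4=34
MOV r1, #-5 → r1=-5
MOV r0, #6 → r0=6
LSR r0, r4, #2 → r0=34>>2=8
SUB r1, r4, #6 → r1=34-6=28
LSL r0, r4, #4 → r0=34<<4=544
SUB r5, r0, #2 → r5=544-2=542
MUL r5, r1, #2 → r5=28*2=56
MUL r1, r4, r0 → r1=34*544=18496
ADD r4, r1, #17 → r4=18496+17=18513
OR r5, r5, #4 → r5=56|4=60
SUB r5, r1, r0 → r5=18496-544=17952
ADD r1, r1, #9 → r1=18496+9=18505
After step 14: r5 = 17952.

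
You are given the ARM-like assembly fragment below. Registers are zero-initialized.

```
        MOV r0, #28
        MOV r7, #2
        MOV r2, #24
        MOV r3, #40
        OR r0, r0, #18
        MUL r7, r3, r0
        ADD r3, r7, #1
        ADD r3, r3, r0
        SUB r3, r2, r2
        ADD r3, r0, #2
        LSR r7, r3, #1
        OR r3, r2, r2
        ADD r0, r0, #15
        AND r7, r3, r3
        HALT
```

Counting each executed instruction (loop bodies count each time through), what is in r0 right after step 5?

r0=28
r7=2
r2=24
r3=40
r0=28|18=30
After step 5: r0 = 30.

30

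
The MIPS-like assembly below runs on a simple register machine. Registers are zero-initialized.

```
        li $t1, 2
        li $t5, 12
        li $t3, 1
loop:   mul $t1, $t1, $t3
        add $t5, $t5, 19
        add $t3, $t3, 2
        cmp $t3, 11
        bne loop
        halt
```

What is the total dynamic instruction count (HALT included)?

$t1=2
$t5=12
$t3=1
$t1=2*1=2
$t5=12+19=31
$t3=1+2=3
cmp $t3, 11  (cmp 3,11)
bne loop: taken
$t1=2*3=6
$t5=31+19=50
$t3=3+2=5
cmp $t3, 11  (cmp 5,11)
bne loop: taken
$t1=6*5=30
$t5=50+19=69
$t3=5+2=7
cmp $t3, 11  (cmp 7,11)
bne loop: taken
$t1=30*7=210
$t5=69+19=88
$t3=7+2=9
cmp $t3, 11  (cmp 9,11)
bne loop: taken
$t1=210*9=1890
$t5=88+19=107
$t3=9+2=11
cmp $t3, 11  (cmp 11,11)
bne loop: not taken
halt.
Total executed instructions: 29.

29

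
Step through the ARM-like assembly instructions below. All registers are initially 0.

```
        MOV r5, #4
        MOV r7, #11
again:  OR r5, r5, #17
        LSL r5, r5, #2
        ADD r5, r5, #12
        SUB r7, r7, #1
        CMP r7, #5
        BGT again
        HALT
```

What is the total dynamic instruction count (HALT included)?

39

r5=4
r7=11
r5=4|17=21
r5=21<<2=84
r5=84+12=96
r7=11-1=10
CMP r7, #5  (cmp 10,5)
BGT again: taken
r5=96|17=113
r5=113<<2=452
r5=452+12=464
r7=10-1=9
CMP r7, #5  (cmp 9,5)
BGT again: taken
r5=464|17=465
r5=465<<2=1860
r5=1860+12=1872
r7=9-1=8
CMP r7, #5  (cmp 8,5)
BGT again: taken
r5=1872|17=1873
r5=1873<<2=7492
r5=7492+12=7504
r7=8-1=7
CMP r7, #5  (cmp 7,5)
BGT again: taken
r5=7504|17=7505
r5=7505<<2=30020
r5=30020+12=30032
r7=7-1=6
CMP r7, #5  (cmp 6,5)
BGT again: taken
r5=30032|17=30033
r5=30033<<2=120132
r5=120132+12=120144
r7=6-1=5
CMP r7, #5  (cmp 5,5)
BGT again: not taken
halt.
Total executed instructions: 39.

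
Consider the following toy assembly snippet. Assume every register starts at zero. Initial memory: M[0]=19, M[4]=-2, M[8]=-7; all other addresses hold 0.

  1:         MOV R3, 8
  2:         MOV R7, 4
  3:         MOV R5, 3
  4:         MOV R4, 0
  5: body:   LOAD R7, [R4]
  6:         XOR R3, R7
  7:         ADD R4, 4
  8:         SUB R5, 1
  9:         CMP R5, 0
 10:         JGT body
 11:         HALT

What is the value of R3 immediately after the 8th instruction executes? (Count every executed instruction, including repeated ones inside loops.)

MOV R3, 8 → R3=8
MOV R7, 4 → R7=4
MOV R5, 3 → R5=3
MOV R4, 0 → R4=0
LOAD R7, [R4] → R7=M[0]=19
XOR R3, R7 → R3=8^19=27
ADD R4, 4 → R4=0+4=4
SUB R5, 1 → R5=3-1=2
After step 8: R3 = 27.

27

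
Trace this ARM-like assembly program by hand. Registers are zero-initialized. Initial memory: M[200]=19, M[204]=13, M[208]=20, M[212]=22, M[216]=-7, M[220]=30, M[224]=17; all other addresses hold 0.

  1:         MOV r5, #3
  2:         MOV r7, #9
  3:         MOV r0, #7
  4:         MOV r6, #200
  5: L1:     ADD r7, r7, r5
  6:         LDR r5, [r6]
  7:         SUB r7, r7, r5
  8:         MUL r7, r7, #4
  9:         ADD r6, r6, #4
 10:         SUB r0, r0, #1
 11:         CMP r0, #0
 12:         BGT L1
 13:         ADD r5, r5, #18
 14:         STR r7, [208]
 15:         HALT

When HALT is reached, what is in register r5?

35

r5=3
r7=9
r0=7
r6=200
r7=9+3=12
r5=M[200]=19
r7=12-19=-7
r7=(-7)*4=-28
r6=200+4=204
r0=7-1=6
CMP r0, #0  (cmp 6,0)
BGT L1: taken
r7=(-28)+19=-9
r5=M[204]=13
r7=(-9)-13=-22
r7=(-22)*4=-88
r6=204+4=208
r0=6-1=5
CMP r0, #0  (cmp 5,0)
BGT L1: taken
r7=(-88)+13=-75
r5=M[208]=20
r7=(-75)-20=-95
r7=(-95)*4=-380
r6=208+4=212
r0=5-1=4
CMP r0, #0  (cmp 4,0)
BGT L1: taken
r7=(-380)+20=-360
r5=M[212]=22
r7=(-360)-22=-382
r7=(-382)*4=-1528
r6=212+4=216
r0=4-1=3
CMP r0, #0  (cmp 3,0)
BGT L1: taken
r7=(-1528)+22=-1506
r5=M[216]=-7
r7=(-1506)-(-7)=-1499
r7=(-1499)*4=-5996
r6=216+4=220
r0=3-1=2
CMP r0, #0  (cmp 2,0)
BGT L1: taken
r7=(-5996)+(-7)=-6003
r5=M[220]=30
r7=(-6003)-30=-6033
r7=(-6033)*4=-24132
r6=220+4=224
r0=2-1=1
CMP r0, #0  (cmp 1,0)
BGT L1: taken
r7=(-24132)+30=-24102
r5=M[224]=17
r7=(-24102)-17=-24119
r7=(-24119)*4=-96476
r6=224+4=228
r0=1-1=0
CMP r0, #0  (cmp 0,0)
BGT L1: not taken
r5=17+18=35
STR r7, [208] → M[208]=-96476
halt.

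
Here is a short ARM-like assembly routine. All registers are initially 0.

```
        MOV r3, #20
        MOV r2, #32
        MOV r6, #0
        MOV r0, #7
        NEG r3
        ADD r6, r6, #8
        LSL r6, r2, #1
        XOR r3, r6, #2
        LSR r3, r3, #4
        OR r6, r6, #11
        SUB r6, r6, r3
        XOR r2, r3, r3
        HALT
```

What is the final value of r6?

71

r3=20
r2=32
r6=0
r0=7
r3=-(20)=-20
r6=0+8=8
r6=32<<1=64
r3=64^2=66
r3=66>>4=4
r6=64|11=75
r6=75-4=71
r2=4^4=0
halt.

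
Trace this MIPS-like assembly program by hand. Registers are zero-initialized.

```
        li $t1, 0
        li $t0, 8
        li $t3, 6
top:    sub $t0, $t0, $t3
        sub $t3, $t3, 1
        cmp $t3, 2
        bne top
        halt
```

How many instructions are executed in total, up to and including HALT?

20

$t1=0
$t0=8
$t3=6
$t0=8-6=2
$t3=6-1=5
cmp $t3, 2  (cmp 5,2)
bne top: taken
$t0=2-5=-3
$t3=5-1=4
cmp $t3, 2  (cmp 4,2)
bne top: taken
$t0=(-3)-4=-7
$t3=4-1=3
cmp $t3, 2  (cmp 3,2)
bne top: taken
$t0=(-7)-3=-10
$t3=3-1=2
cmp $t3, 2  (cmp 2,2)
bne top: not taken
halt.
Total executed instructions: 20.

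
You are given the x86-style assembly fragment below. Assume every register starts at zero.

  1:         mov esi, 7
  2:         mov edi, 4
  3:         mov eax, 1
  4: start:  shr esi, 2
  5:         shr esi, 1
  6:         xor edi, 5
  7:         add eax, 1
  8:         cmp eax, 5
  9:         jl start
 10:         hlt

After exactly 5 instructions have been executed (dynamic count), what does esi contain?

0

esi=7
edi=4
eax=1
esi=7>>2=1
esi=1>>1=0
After step 5: esi = 0.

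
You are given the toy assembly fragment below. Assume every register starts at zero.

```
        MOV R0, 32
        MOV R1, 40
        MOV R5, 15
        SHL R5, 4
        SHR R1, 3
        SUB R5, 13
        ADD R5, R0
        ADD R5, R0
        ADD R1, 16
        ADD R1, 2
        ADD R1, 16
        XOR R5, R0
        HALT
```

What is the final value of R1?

after MOV R0, 32: R0=32
after MOV R1, 40: R1=40
after MOV R5, 15: R5=15
after SHL R5, 4: R5=15<<4=240
after SHR R1, 3: R1=40>>3=5
after SUB R5, 13: R5=240-13=227
after ADD R5, R0: R5=227+32=259
after ADD R5, R0: R5=259+32=291
after ADD R1, 16: R1=5+16=21
after ADD R1, 2: R1=21+2=23
after ADD R1, 16: R1=23+16=39
after XOR R5, R0: R5=291^32=259
halt.

39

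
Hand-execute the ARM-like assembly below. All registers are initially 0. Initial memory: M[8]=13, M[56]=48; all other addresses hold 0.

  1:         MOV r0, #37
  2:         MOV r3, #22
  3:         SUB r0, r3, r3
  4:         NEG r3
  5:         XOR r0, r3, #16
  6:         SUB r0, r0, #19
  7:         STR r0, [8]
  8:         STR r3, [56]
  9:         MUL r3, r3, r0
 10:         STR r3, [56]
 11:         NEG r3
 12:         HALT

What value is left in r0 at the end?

r0=37
r3=22
r0=22-22=0
r3=-(22)=-22
r0=(-22)^16=-6
r0=(-6)-19=-25
STR r0, [8] → M[8]=-25
STR r3, [56] → M[56]=-22
r3=(-22)*(-25)=550
STR r3, [56] → M[56]=550
r3=-(550)=-550
halt.

-25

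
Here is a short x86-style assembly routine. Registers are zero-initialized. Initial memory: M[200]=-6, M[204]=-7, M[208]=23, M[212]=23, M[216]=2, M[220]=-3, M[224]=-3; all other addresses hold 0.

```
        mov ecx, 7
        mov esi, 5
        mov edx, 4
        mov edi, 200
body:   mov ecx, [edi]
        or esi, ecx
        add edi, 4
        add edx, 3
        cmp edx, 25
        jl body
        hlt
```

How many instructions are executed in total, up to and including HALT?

after mov ecx, 7: ecx=7
after mov esi, 5: esi=5
after mov edx, 4: edx=4
after mov edi, 200: edi=200
after mov ecx, [edi]: ecx=M[200]=-6
after or esi, ecx: esi=5|(-6)=-1
after add edi, 4: edi=200+4=204
after add edx, 3: edx=4+3=7
cmp edx, 25  (cmp 7,25)
jl body: taken
after mov ecx, [edi]: ecx=M[204]=-7
after or esi, ecx: esi=(-1)|(-7)=-1
after add edi, 4: edi=204+4=208
after add edx, 3: edx=7+3=10
cmp edx, 25  (cmp 10,25)
jl body: taken
after mov ecx, [edi]: ecx=M[208]=23
after or esi, ecx: esi=(-1)|23=-1
after add edi, 4: edi=208+4=212
after add edx, 3: edx=10+3=13
cmp edx, 25  (cmp 13,25)
jl body: taken
after mov ecx, [edi]: ecx=M[212]=23
after or esi, ecx: esi=(-1)|23=-1
after add edi, 4: edi=212+4=216
after add edx, 3: edx=13+3=16
cmp edx, 25  (cmp 16,25)
jl body: taken
after mov ecx, [edi]: ecx=M[216]=2
after or esi, ecx: esi=(-1)|2=-1
after add edi, 4: edi=216+4=220
after add edx, 3: edx=16+3=19
cmp edx, 25  (cmp 19,25)
jl body: taken
after mov ecx, [edi]: ecx=M[220]=-3
after or esi, ecx: esi=(-1)|(-3)=-1
after add edi, 4: edi=220+4=224
after add edx, 3: edx=19+3=22
cmp edx, 25  (cmp 22,25)
jl body: taken
after mov ecx, [edi]: ecx=M[224]=-3
after or esi, ecx: esi=(-1)|(-3)=-1
after add edi, 4: edi=224+4=228
after add edx, 3: edx=22+3=25
cmp edx, 25  (cmp 25,25)
jl body: not taken
halt.
Total executed instructions: 47.

47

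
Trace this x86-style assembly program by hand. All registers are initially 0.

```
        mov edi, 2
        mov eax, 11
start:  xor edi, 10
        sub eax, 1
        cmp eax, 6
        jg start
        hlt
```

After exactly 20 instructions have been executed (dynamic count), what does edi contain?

8

edi=2
eax=11
edi=2^10=8
eax=11-1=10
cmp eax, 6  (cmp 10,6)
jg start: taken
edi=8^10=2
eax=10-1=9
cmp eax, 6  (cmp 9,6)
jg start: taken
edi=2^10=8
eax=9-1=8
cmp eax, 6  (cmp 8,6)
jg start: taken
edi=8^10=2
eax=8-1=7
cmp eax, 6  (cmp 7,6)
jg start: taken
edi=2^10=8
eax=7-1=6
After step 20: edi = 8.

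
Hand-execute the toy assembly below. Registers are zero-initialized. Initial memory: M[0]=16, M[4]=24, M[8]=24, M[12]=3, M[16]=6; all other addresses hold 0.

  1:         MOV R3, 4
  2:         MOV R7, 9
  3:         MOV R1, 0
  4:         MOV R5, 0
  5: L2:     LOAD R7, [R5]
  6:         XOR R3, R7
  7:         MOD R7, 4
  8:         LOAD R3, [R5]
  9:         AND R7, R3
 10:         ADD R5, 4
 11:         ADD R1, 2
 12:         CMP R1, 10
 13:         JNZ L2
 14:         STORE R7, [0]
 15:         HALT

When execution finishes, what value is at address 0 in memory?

R3=4
R7=9
R1=0
R5=0
R7=M[0]=16
R3=4^16=20
R7=16%4=0
R3=M[0]=16
R7=0&16=0
R5=0+4=4
R1=0+2=2
CMP R1, 10  (cmp 2,10)
JNZ L2: taken
R7=M[4]=24
R3=16^24=8
R7=24%4=0
R3=M[4]=24
R7=0&24=0
R5=4+4=8
R1=2+2=4
CMP R1, 10  (cmp 4,10)
JNZ L2: taken
R7=M[8]=24
R3=24^24=0
R7=24%4=0
R3=M[8]=24
R7=0&24=0
R5=8+4=12
R1=4+2=6
CMP R1, 10  (cmp 6,10)
JNZ L2: taken
R7=M[12]=3
R3=24^3=27
R7=3%4=3
R3=M[12]=3
R7=3&3=3
R5=12+4=16
R1=6+2=8
CMP R1, 10  (cmp 8,10)
JNZ L2: taken
R7=M[16]=6
R3=3^6=5
R7=6%4=2
R3=M[16]=6
R7=2&6=2
R5=16+4=20
R1=8+2=10
CMP R1, 10  (cmp 10,10)
JNZ L2: not taken
STORE R7, [0] → M[0]=2
halt.

2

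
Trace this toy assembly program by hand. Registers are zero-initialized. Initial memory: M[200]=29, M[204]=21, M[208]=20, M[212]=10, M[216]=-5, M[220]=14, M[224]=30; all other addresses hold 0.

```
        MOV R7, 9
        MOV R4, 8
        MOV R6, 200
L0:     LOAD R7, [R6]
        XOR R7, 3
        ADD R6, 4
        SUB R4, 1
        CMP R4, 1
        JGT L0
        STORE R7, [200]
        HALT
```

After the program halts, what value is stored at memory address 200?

29

R7=9
R4=8
R6=200
R7=M[200]=29
R7=29^3=30
R6=200+4=204
R4=8-1=7
CMP R4, 1  (cmp 7,1)
JGT L0: taken
R7=M[204]=21
R7=21^3=22
R6=204+4=208
R4=7-1=6
CMP R4, 1  (cmp 6,1)
JGT L0: taken
R7=M[208]=20
R7=20^3=23
R6=208+4=212
R4=6-1=5
CMP R4, 1  (cmp 5,1)
JGT L0: taken
R7=M[212]=10
R7=10^3=9
R6=212+4=216
R4=5-1=4
CMP R4, 1  (cmp 4,1)
JGT L0: taken
R7=M[216]=-5
R7=(-5)^3=-8
R6=216+4=220
R4=4-1=3
CMP R4, 1  (cmp 3,1)
JGT L0: taken
R7=M[220]=14
R7=14^3=13
R6=220+4=224
R4=3-1=2
CMP R4, 1  (cmp 2,1)
JGT L0: taken
R7=M[224]=30
R7=30^3=29
R6=224+4=228
R4=2-1=1
CMP R4, 1  (cmp 1,1)
JGT L0: not taken
STORE R7, [200] → M[200]=29
halt.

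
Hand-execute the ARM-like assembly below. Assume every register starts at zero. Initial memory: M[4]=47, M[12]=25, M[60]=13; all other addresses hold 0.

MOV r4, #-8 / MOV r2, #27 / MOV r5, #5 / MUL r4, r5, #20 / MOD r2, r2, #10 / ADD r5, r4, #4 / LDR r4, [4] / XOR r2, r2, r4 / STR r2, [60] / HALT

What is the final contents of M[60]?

after MOV r4, #-8: r4=-8
after MOV r2, #27: r2=27
after MOV r5, #5: r5=5
after MUL r4, r5, #20: r4=5*20=100
after MOD r2, r2, #10: r2=27%10=7
after ADD r5, r4, #4: r5=100+4=104
after LDR r4, [4]: r4=M[4]=47
after XOR r2, r2, r4: r2=7^47=40
STR r2, [60] → M[60]=40
halt.

40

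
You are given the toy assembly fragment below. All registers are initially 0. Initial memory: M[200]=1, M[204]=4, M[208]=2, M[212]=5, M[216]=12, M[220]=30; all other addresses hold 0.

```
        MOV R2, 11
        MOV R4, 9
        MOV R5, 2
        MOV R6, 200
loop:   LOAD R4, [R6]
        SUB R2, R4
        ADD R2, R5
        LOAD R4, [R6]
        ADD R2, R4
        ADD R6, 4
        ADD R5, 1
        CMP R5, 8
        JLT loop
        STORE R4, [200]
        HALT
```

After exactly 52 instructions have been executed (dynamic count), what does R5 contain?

7

R2=11
R4=9
R5=2
R6=200
R4=M[200]=1
R2=11-1=10
R2=10+2=12
R4=M[200]=1
R2=12+1=13
R6=200+4=204
R5=2+1=3
CMP R5, 8  (cmp 3,8)
JLT loop: taken
R4=M[204]=4
R2=13-4=9
R2=9+3=12
R4=M[204]=4
R2=12+4=16
R6=204+4=208
R5=3+1=4
CMP R5, 8  (cmp 4,8)
JLT loop: taken
R4=M[208]=2
R2=16-2=14
R2=14+4=18
R4=M[208]=2
R2=18+2=20
R6=208+4=212
R5=4+1=5
CMP R5, 8  (cmp 5,8)
JLT loop: taken
R4=M[212]=5
R2=20-5=15
R2=15+5=20
R4=M[212]=5
R2=20+5=25
R6=212+4=216
R5=5+1=6
CMP R5, 8  (cmp 6,8)
JLT loop: taken
R4=M[216]=12
R2=25-12=13
R2=13+6=19
R4=M[216]=12
R2=19+12=31
R6=216+4=220
R5=6+1=7
CMP R5, 8  (cmp 7,8)
JLT loop: taken
R4=M[220]=30
R2=31-30=1
R2=1+7=8
After step 52: R5 = 7.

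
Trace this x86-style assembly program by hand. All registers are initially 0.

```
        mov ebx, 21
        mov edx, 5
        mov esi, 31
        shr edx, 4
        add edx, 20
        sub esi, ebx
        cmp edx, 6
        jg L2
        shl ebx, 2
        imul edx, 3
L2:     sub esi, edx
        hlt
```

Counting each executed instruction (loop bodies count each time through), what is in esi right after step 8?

after mov ebx, 21: ebx=21
after mov edx, 5: edx=5
after mov esi, 31: esi=31
after shr edx, 4: edx=5>>4=0
after add edx, 20: edx=0+20=20
after sub esi, ebx: esi=31-21=10
cmp edx, 6  (cmp 20,6)
jg L2: taken
After step 8: esi = 10.

10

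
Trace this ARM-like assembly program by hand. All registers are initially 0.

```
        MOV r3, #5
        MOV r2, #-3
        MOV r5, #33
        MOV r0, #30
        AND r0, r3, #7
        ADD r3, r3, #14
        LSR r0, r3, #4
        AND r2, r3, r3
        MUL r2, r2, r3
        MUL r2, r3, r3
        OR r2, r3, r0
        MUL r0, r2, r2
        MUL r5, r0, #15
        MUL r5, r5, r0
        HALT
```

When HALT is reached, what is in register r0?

after MOV r3, #5: r3=5
after MOV r2, #-3: r2=-3
after MOV r5, #33: r5=33
after MOV r0, #30: r0=30
after AND r0, r3, #7: r0=5&7=5
after ADD r3, r3, #14: r3=5+14=19
after LSR r0, r3, #4: r0=19>>4=1
after AND r2, r3, r3: r2=19&19=19
after MUL r2, r2, r3: r2=19*19=361
after MUL r2, r3, r3: r2=19*19=361
after OR r2, r3, r0: r2=19|1=19
after MUL r0, r2, r2: r0=19*19=361
after MUL r5, r0, #15: r5=361*15=5415
after MUL r5, r5, r0: r5=5415*361=1954815
halt.

361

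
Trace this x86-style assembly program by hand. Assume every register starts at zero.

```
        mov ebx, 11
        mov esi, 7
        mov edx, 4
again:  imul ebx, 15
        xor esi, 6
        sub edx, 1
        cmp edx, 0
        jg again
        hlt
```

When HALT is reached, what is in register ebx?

after mov ebx, 11: ebx=11
after mov esi, 7: esi=7
after mov edx, 4: edx=4
after imul ebx, 15: ebx=11*15=165
after xor esi, 6: esi=7^6=1
after sub edx, 1: edx=4-1=3
cmp edx, 0  (cmp 3,0)
jg again: taken
after imul ebx, 15: ebx=165*15=2475
after xor esi, 6: esi=1^6=7
after sub edx, 1: edx=3-1=2
cmp edx, 0  (cmp 2,0)
jg again: taken
after imul ebx, 15: ebx=2475*15=37125
after xor esi, 6: esi=7^6=1
after sub edx, 1: edx=2-1=1
cmp edx, 0  (cmp 1,0)
jg again: taken
after imul ebx, 15: ebx=37125*15=556875
after xor esi, 6: esi=1^6=7
after sub edx, 1: edx=1-1=0
cmp edx, 0  (cmp 0,0)
jg again: not taken
halt.

556875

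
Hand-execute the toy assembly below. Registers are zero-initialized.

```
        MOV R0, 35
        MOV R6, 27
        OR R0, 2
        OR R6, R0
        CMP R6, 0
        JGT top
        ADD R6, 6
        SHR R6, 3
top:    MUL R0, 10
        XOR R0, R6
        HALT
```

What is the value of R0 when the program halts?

after MOV R0, 35: R0=35
after MOV R6, 27: R6=27
after OR R0, 2: R0=35|2=35
after OR R6, R0: R6=27|35=59
CMP R6, 0  (cmp 59,0)
JGT top: taken
after MUL R0, 10: R0=35*10=350
after XOR R0, R6: R0=350^59=357
halt.

357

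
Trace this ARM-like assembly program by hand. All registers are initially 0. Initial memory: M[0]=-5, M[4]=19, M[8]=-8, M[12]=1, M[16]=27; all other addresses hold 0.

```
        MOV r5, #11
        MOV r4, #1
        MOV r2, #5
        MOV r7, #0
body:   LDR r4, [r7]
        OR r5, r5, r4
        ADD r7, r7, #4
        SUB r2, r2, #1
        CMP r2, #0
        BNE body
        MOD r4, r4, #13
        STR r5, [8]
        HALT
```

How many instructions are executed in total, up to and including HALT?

r5=11
r4=1
r2=5
r7=0
r4=M[0]=-5
r5=11|(-5)=-5
r7=0+4=4
r2=5-1=4
CMP r2, #0  (cmp 4,0)
BNE body: taken
r4=M[4]=19
r5=(-5)|19=-5
r7=4+4=8
r2=4-1=3
CMP r2, #0  (cmp 3,0)
BNE body: taken
r4=M[8]=-8
r5=(-5)|(-8)=-5
r7=8+4=12
r2=3-1=2
CMP r2, #0  (cmp 2,0)
BNE body: taken
r4=M[12]=1
r5=(-5)|1=-5
r7=12+4=16
r2=2-1=1
CMP r2, #0  (cmp 1,0)
BNE body: taken
r4=M[16]=27
r5=(-5)|27=-5
r7=16+4=20
r2=1-1=0
CMP r2, #0  (cmp 0,0)
BNE body: not taken
r4=27%13=1
STR r5, [8] → M[8]=-5
halt.
Total executed instructions: 37.

37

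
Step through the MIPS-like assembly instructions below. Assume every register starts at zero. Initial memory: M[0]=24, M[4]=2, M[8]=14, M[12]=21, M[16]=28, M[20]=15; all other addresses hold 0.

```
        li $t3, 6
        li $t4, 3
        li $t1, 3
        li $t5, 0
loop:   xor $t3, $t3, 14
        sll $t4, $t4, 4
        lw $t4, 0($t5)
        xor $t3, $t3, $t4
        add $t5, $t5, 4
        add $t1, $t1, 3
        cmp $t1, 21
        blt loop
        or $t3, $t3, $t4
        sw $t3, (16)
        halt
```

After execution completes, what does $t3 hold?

$t3=6
$t4=3
$t1=3
$t5=0
$t3=6^14=8
$t4=3<<4=48
$t4=M[0]=24
$t3=8^24=16
$t5=0+4=4
$t1=3+3=6
cmp $t1, 21  (cmp 6,21)
blt loop: taken
$t3=16^14=30
$t4=24<<4=384
$t4=M[4]=2
$t3=30^2=28
$t5=4+4=8
$t1=6+3=9
cmp $t1, 21  (cmp 9,21)
blt loop: taken
$t3=28^14=18
$t4=2<<4=32
$t4=M[8]=14
$t3=18^14=28
$t5=8+4=12
$t1=9+3=12
cmp $t1, 21  (cmp 12,21)
blt loop: taken
$t3=28^14=18
$t4=14<<4=224
$t4=M[12]=21
$t3=18^21=7
$t5=12+4=16
$t1=12+3=15
cmp $t1, 21  (cmp 15,21)
blt loop: taken
$t3=7^14=9
$t4=21<<4=336
$t4=M[16]=28
$t3=9^28=21
$t5=16+4=20
$t1=15+3=18
cmp $t1, 21  (cmp 18,21)
blt loop: taken
$t3=21^14=27
$t4=28<<4=448
$t4=M[20]=15
$t3=27^15=20
$t5=20+4=24
$t1=18+3=21
cmp $t1, 21  (cmp 21,21)
blt loop: not taken
$t3=20|15=31
sw $t3, (16) → M[16]=31
halt.

31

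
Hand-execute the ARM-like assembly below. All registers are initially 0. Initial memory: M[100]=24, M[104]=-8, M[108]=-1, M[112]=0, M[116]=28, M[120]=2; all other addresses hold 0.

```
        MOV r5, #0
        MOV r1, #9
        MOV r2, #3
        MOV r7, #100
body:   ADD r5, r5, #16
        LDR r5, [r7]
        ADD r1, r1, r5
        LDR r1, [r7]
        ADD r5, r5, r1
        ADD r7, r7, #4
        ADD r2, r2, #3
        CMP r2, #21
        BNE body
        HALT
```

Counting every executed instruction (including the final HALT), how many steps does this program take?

MOV r5, #0 → r5=0
MOV r1, #9 → r1=9
MOV r2, #3 → r2=3
MOV r7, #100 → r7=100
ADD r5, r5, #16 → r5=0+16=16
LDR r5, [r7] → r5=M[100]=24
ADD r1, r1, r5 → r1=9+24=33
LDR r1, [r7] → r1=M[100]=24
ADD r5, r5, r1 → r5=24+24=48
ADD r7, r7, #4 → r7=100+4=104
ADD r2, r2, #3 → r2=3+3=6
CMP r2, #21  (cmp 6,21)
BNE body: taken
ADD r5, r5, #16 → r5=48+16=64
LDR r5, [r7] → r5=M[104]=-8
ADD r1, r1, r5 → r1=24+(-8)=16
LDR r1, [r7] → r1=M[104]=-8
ADD r5, r5, r1 → r5=(-8)+(-8)=-16
ADD r7, r7, #4 → r7=104+4=108
ADD r2, r2, #3 → r2=6+3=9
CMP r2, #21  (cmp 9,21)
BNE body: taken
ADD r5, r5, #16 → r5=(-16)+16=0
LDR r5, [r7] → r5=M[108]=-1
ADD r1, r1, r5 → r1=(-8)+(-1)=-9
LDR r1, [r7] → r1=M[108]=-1
ADD r5, r5, r1 → r5=(-1)+(-1)=-2
ADD r7, r7, #4 → r7=108+4=112
ADD r2, r2, #3 → r2=9+3=12
CMP r2, #21  (cmp 12,21)
BNE body: taken
ADD r5, r5, #16 → r5=(-2)+16=14
LDR r5, [r7] → r5=M[112]=0
ADD r1, r1, r5 → r1=(-1)+0=-1
LDR r1, [r7] → r1=M[112]=0
ADD r5, r5, r1 → r5=0+0=0
ADD r7, r7, #4 → r7=112+4=116
ADD r2, r2, #3 → r2=12+3=15
CMP r2, #21  (cmp 15,21)
BNE body: taken
ADD r5, r5, #16 → r5=0+16=16
LDR r5, [r7] → r5=M[116]=28
ADD r1, r1, r5 → r1=0+28=28
LDR r1, [r7] → r1=M[116]=28
ADD r5, r5, r1 → r5=28+28=56
ADD r7, r7, #4 → r7=116+4=120
ADD r2, r2, #3 → r2=15+3=18
CMP r2, #21  (cmp 18,21)
BNE body: taken
ADD r5, r5, #16 → r5=56+16=72
LDR r5, [r7] → r5=M[120]=2
ADD r1, r1, r5 → r1=28+2=30
LDR r1, [r7] → r1=M[120]=2
ADD r5, r5, r1 → r5=2+2=4
ADD r7, r7, #4 → r7=120+4=124
ADD r2, r2, #3 → r2=18+3=21
CMP r2, #21  (cmp 21,21)
BNE body: not taken
halt.
Total executed instructions: 59.

59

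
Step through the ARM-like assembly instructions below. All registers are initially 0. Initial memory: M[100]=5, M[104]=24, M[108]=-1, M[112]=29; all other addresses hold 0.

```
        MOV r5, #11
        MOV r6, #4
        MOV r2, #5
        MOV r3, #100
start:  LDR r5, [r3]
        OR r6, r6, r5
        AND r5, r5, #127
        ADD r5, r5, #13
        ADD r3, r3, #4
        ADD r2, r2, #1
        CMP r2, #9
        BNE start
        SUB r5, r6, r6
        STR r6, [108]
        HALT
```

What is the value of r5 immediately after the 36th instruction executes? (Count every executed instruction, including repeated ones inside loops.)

42

MOV r5, #11 → r5=11
MOV r6, #4 → r6=4
MOV r2, #5 → r2=5
MOV r3, #100 → r3=100
LDR r5, [r3] → r5=M[100]=5
OR r6, r6, r5 → r6=4|5=5
AND r5, r5, #127 → r5=5&127=5
ADD r5, r5, #13 → r5=5+13=18
ADD r3, r3, #4 → r3=100+4=104
ADD r2, r2, #1 → r2=5+1=6
CMP r2, #9  (cmp 6,9)
BNE start: taken
LDR r5, [r3] → r5=M[104]=24
OR r6, r6, r5 → r6=5|24=29
AND r5, r5, #127 → r5=24&127=24
ADD r5, r5, #13 → r5=24+13=37
ADD r3, r3, #4 → r3=104+4=108
ADD r2, r2, #1 → r2=6+1=7
CMP r2, #9  (cmp 7,9)
BNE start: taken
LDR r5, [r3] → r5=M[108]=-1
OR r6, r6, r5 → r6=29|(-1)=-1
AND r5, r5, #127 → r5=(-1)&127=127
ADD r5, r5, #13 → r5=127+13=140
ADD r3, r3, #4 → r3=108+4=112
ADD r2, r2, #1 → r2=7+1=8
CMP r2, #9  (cmp 8,9)
BNE start: taken
LDR r5, [r3] → r5=M[112]=29
OR r6, r6, r5 → r6=(-1)|29=-1
AND r5, r5, #127 → r5=29&127=29
ADD r5, r5, #13 → r5=29+13=42
ADD r3, r3, #4 → r3=112+4=116
ADD r2, r2, #1 → r2=8+1=9
CMP r2, #9  (cmp 9,9)
BNE start: not taken
After step 36: r5 = 42.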